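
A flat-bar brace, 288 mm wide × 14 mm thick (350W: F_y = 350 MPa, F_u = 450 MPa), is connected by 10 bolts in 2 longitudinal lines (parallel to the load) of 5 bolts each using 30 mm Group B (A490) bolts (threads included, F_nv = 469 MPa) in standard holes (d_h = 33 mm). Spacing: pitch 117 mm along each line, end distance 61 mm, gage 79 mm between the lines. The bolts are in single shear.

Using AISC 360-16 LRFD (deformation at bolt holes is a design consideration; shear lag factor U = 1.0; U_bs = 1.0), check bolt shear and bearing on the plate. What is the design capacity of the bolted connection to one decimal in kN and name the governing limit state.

2486.4 kN (bolt shear governs)

Bolt shear: A_b = π(30)²/4 = 706.86 mm². φR_n = 0.75 × 469 × 706.86 × 10 × 1 = 2486.4 kN.
Bearing (14 mm plate, F_u = 450 MPa): end bolts L_c = 61 − 33/2 = 44.5, R_n = min(1.2×44.5×14×450, 2.4×30×14×450) = 336.42 kN/bolt; interior L_c = 117 − 33 = 84, R_n = 453.6 kN/bolt. φR_n = 0.75 × (2×336.42 + 8×453.6) = 3226.2 kN.
Governing: min(2486.4, 3226.2) = 2486.4 kN → bolt shear.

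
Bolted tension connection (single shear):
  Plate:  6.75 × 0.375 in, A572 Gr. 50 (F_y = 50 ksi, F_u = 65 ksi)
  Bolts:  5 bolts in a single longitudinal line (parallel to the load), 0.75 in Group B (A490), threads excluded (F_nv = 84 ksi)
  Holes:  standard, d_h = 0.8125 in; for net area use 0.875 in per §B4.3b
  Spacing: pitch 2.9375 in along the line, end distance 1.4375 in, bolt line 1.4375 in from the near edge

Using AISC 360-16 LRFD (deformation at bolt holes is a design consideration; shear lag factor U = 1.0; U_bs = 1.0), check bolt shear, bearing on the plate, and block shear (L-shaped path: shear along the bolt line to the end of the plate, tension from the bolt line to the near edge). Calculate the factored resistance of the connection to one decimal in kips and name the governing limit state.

119.7 kips (block shear governs)

Bolt shear: A_b = π(0.75)²/4 = 0.44179 in². φR_n = 0.75 × 84 × 0.44179 × 5 × 1 = 139.2 kips.
Bearing (0.375 in plate, F_u = 65 ksi): end bolts L_c = 1.4375 − 0.8125/2 = 1.03125, R_n = min(1.2×1.03125×0.375×65, 2.4×0.75×0.375×65) = 30.164 kips/bolt; interior L_c = 2.9375 − 0.8125 = 2.125, R_n = 43.875 kips/bolt. φR_n = 0.75 × (1×30.164 + 4×43.875) = 154.2 kips.
Block shear: shear path 1×[1.4375+4×2.9375] = 1×13.1875 in, A_gv = 4.9453, A_nv = 1×(13.1875 − 4.5×0.875)×0.375 = 3.4688 in²; tension to near edge: (1.4375 − 0.5×0.875)×0.375 = 0.375 in². R_n = min(0.6×65×3.4688, 0.6×50×4.9453) + 1.0×65×0.375 = min(135.28, 148.36) + 24.375 = 159.66 kips. φR_n = 0.75 × 159.66 = 119.7 kips.
Governing: min(139.2, 154.2, 119.7) = 119.7 kips → block shear.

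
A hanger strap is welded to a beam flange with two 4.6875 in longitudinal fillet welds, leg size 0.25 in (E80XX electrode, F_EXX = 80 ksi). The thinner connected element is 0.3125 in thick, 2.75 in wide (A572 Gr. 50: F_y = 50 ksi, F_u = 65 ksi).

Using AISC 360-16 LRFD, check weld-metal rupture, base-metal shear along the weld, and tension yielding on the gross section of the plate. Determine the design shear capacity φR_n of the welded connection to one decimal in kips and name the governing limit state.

Weld metal: throat = 0.707×0.25 = 0.17675 in, L = 2×4.6875 = 9.375 in. φR_n = 0.75 × 0.6 × 80 × 0.17675 × 9.375 = 59.7 kips.
Base metal shear (0.3125 in plate): yield φR_n = 1.0×0.6×50×0.3125×9.375 = 87.9 kips; rupture φR_n = 0.75×0.6×65×0.3125×9.375 = 85.7 kips; take 85.7 kips (rupture).
Tension yield (gross): A_g = 2.75×0.3125 = 0.85938 in². φR_n = 0.90 × 50 × 0.85938 = 38.7 kips.
Governing: min(59.7, 85.7, 38.7) = 38.7 kips → gross-section yield.

38.7 kips (gross-section yield governs)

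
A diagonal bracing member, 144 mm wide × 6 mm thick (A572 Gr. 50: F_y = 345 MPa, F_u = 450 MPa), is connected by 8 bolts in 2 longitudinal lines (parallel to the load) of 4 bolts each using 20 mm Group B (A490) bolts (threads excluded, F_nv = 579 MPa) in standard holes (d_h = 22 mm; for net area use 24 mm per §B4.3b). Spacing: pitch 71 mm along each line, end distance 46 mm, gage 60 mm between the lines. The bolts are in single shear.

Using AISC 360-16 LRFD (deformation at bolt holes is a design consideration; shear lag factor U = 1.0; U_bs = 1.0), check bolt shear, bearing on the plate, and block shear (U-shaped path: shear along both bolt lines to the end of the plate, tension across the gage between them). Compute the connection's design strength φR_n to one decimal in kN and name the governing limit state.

498.2 kN (block shear governs)

Bolt shear: A_b = π(20)²/4 = 314.16 mm². φR_n = 0.75 × 579 × 314.16 × 8 × 1 = 1091.4 kN.
Bearing (6 mm plate, F_u = 450 MPa): end bolts L_c = 46 − 22/2 = 35, R_n = min(1.2×35×6×450, 2.4×20×6×450) = 113.4 kN/bolt; interior L_c = 71 − 22 = 49, R_n = 129.6 kN/bolt. φR_n = 0.75 × (2×113.4 + 6×129.6) = 753.3 kN.
Block shear: shear path 2×[46+3×71] = 2×259 mm, A_gv = 3108, A_nv = 2×(259 − 3.5×24)×6 = 2100 mm²; tension across gage: (60 − 1×24)×6 = 216 mm². R_n = min(0.6×450×2100, 0.6×345×3108) + 1.0×450×216 = min(567, 643.36) + 97.2 = 664.2 kN. φR_n = 0.75 × 664.2 = 498.2 kN.
Governing: min(1091.4, 753.3, 498.2) = 498.2 kN → block shear.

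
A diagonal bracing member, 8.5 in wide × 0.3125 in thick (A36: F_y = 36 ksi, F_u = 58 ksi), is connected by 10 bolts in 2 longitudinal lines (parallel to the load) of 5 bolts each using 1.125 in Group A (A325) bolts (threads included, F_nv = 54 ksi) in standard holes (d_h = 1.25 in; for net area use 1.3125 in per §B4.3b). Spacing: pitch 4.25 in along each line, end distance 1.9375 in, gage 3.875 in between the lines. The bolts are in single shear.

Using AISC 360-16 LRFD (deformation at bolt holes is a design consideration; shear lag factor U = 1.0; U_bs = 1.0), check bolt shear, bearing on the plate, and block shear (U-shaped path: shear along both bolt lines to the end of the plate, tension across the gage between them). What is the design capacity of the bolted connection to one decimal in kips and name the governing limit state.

Bolt shear: A_b = π(1.125)²/4 = 0.99402 in². φR_n = 0.75 × 54 × 0.99402 × 10 × 1 = 402.6 kips.
Bearing (0.3125 in plate, F_u = 58 ksi): end bolts L_c = 1.9375 − 1.25/2 = 1.3125, R_n = min(1.2×1.3125×0.3125×58, 2.4×1.125×0.3125×58) = 28.547 kips/bolt; interior L_c = 4.25 − 1.25 = 3, R_n = 48.938 kips/bolt. φR_n = 0.75 × (2×28.547 + 8×48.938) = 336.4 kips.
Block shear: shear path 2×[1.9375+4×4.25] = 2×18.9375 in, A_gv = 11.836, A_nv = 2×(18.9375 − 4.5×1.3125)×0.3125 = 8.1445 in²; tension across gage: (3.875 − 1×1.3125)×0.3125 = 0.80078 in². R_n = min(0.6×58×8.1445, 0.6×36×11.836) + 1.0×58×0.80078 = min(283.43, 255.66) + 46.445 = 302.11 kips. φR_n = 0.75 × 302.11 = 226.6 kips.
Governing: min(402.6, 336.4, 226.6) = 226.6 kips → block shear.

226.6 kips (block shear governs)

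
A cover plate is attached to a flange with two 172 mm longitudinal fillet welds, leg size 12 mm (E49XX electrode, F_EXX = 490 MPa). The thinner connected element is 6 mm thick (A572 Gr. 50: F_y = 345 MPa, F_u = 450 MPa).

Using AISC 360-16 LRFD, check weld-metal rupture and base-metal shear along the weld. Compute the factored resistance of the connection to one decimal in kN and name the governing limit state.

418.0 kN (base-metal shear governs)

Weld metal: throat = 0.707×12 = 8.484 mm, L = 2×172 = 344 mm. φR_n = 0.75 × 0.6 × 490 × 8.484 × 344 = 643.5 kN.
Base metal shear (6 mm plate): yield φR_n = 1.0×0.6×345×6×344 = 427.2 kN; rupture φR_n = 0.75×0.6×450×6×344 = 418.0 kN; take 418.0 kN (rupture).
Governing: min(643.5, 418.0) = 418.0 kN → base-metal shear.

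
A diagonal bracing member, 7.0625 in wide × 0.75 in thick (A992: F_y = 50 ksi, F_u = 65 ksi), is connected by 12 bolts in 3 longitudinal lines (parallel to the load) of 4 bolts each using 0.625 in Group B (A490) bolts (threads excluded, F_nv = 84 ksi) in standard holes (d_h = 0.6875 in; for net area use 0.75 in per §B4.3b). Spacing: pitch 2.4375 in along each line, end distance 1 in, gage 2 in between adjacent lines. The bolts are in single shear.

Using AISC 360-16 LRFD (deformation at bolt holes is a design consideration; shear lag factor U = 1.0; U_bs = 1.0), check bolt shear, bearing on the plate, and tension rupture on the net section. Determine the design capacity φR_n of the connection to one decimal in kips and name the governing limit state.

176.0 kips (net-section rupture governs)

Bolt shear: A_b = π(0.625)²/4 = 0.3068 in². φR_n = 0.75 × 84 × 0.3068 × 12 × 1 = 231.9 kips.
Bearing (0.75 in plate, F_u = 65 ksi): end bolts L_c = 1 − 0.6875/2 = 0.65625, R_n = min(1.2×0.65625×0.75×65, 2.4×0.625×0.75×65) = 38.391 kips/bolt; interior L_c = 2.4375 − 0.6875 = 1.75, R_n = 73.125 kips/bolt. φR_n = 0.75 × (3×38.391 + 9×73.125) = 580.0 kips.
Tension rupture (net): A_n = (7.0625 − 3×0.75)×0.75 = 3.6094 in² (U = 1.0, A_e = A_n). φR_n = 0.75 × 65 × 3.6094 = 176.0 kips.
Governing: min(231.9, 580.0, 176.0) = 176.0 kips → net-section rupture.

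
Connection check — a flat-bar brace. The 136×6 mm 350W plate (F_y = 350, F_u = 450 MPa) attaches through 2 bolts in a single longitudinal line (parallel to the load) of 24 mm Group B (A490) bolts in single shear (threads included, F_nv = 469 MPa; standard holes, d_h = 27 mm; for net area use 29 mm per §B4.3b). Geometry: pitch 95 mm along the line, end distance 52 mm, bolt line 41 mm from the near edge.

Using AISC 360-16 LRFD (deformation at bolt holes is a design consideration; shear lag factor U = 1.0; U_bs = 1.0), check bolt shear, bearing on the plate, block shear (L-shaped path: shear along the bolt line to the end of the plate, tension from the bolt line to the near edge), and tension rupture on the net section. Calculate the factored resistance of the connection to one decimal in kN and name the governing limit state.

179.4 kN (block shear governs)

Bolt shear: A_b = π(24)²/4 = 452.39 mm². φR_n = 0.75 × 469 × 452.39 × 2 × 1 = 318.3 kN.
Bearing (6 mm plate, F_u = 450 MPa): end bolts L_c = 52 − 27/2 = 38.5, R_n = min(1.2×38.5×6×450, 2.4×24×6×450) = 124.74 kN/bolt; interior L_c = 95 − 27 = 68, R_n = 155.52 kN/bolt. φR_n = 0.75 × (1×124.74 + 1×155.52) = 210.2 kN.
Block shear: shear path 1×[52+1×95] = 1×147 mm, A_gv = 882, A_nv = 1×(147 − 1.5×29)×6 = 621 mm²; tension to near edge: (41 − 0.5×29)×6 = 159 mm². R_n = min(0.6×450×621, 0.6×350×882) + 1.0×450×159 = min(167.67, 185.22) + 71.55 = 239.22 kN. φR_n = 0.75 × 239.22 = 179.4 kN.
Tension rupture (net): A_n = (136 − 1×29)×6 = 642 mm² (U = 1.0, A_e = A_n). φR_n = 0.75 × 450 × 642 = 216.7 kN.
Governing: min(318.3, 210.2, 179.4, 216.7) = 179.4 kN → block shear.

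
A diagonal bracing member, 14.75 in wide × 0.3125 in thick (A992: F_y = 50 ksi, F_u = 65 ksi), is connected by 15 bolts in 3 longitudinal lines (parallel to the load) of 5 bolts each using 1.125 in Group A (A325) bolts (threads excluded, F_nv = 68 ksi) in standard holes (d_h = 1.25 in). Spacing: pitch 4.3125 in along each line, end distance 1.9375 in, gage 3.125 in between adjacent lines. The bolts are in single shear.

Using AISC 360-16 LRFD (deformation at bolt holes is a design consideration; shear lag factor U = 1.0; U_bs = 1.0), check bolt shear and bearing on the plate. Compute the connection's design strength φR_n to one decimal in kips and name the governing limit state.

565.6 kips (bearing governs)

Bolt shear: A_b = π(1.125)²/4 = 0.99402 in². φR_n = 0.75 × 68 × 0.99402 × 15 × 1 = 760.4 kips.
Bearing (0.3125 in plate, F_u = 65 ksi): end bolts L_c = 1.9375 − 1.25/2 = 1.3125, R_n = min(1.2×1.3125×0.3125×65, 2.4×1.125×0.3125×65) = 31.992 kips/bolt; interior L_c = 4.3125 − 1.25 = 3.0625, R_n = 54.844 kips/bolt. φR_n = 0.75 × (3×31.992 + 12×54.844) = 565.6 kips.
Governing: min(760.4, 565.6) = 565.6 kips → bearing.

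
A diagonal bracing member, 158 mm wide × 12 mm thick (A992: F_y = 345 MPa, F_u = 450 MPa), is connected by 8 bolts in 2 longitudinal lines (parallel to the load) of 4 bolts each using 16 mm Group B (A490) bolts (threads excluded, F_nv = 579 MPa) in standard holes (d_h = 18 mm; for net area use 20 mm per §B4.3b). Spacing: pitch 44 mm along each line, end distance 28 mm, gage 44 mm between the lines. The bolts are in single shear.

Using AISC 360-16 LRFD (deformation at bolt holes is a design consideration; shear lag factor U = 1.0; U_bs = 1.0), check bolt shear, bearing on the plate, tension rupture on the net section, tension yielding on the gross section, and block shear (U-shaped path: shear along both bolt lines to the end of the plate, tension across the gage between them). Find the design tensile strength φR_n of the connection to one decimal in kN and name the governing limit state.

Bolt shear: A_b = π(16)²/4 = 201.06 mm². φR_n = 0.75 × 579 × 201.06 × 8 × 1 = 698.5 kN.
Bearing (12 mm plate, F_u = 450 MPa): end bolts L_c = 28 − 18/2 = 19, R_n = min(1.2×19×12×450, 2.4×16×12×450) = 123.12 kN/bolt; interior L_c = 44 − 18 = 26, R_n = 168.48 kN/bolt. φR_n = 0.75 × (2×123.12 + 6×168.48) = 942.8 kN.
Tension rupture (net): A_n = (158 − 2×20)×12 = 1416 mm² (U = 1.0, A_e = A_n). φR_n = 0.75 × 450 × 1416 = 477.9 kN.
Tension yield (gross): A_g = 158×12 = 1896 mm². φR_n = 0.90 × 345 × 1896 = 588.7 kN.
Block shear: shear path 2×[28+3×44] = 2×160 mm, A_gv = 3840, A_nv = 2×(160 − 3.5×20)×12 = 2160 mm²; tension across gage: (44 − 1×20)×12 = 288 mm². R_n = min(0.6×450×2160, 0.6×345×3840) + 1.0×450×288 = min(583.2, 794.88) + 129.6 = 712.8 kN. φR_n = 0.75 × 712.8 = 534.6 kN.
Governing: min(698.5, 942.8, 477.9, 588.7, 534.6) = 477.9 kN → net-section rupture.

477.9 kN (net-section rupture governs)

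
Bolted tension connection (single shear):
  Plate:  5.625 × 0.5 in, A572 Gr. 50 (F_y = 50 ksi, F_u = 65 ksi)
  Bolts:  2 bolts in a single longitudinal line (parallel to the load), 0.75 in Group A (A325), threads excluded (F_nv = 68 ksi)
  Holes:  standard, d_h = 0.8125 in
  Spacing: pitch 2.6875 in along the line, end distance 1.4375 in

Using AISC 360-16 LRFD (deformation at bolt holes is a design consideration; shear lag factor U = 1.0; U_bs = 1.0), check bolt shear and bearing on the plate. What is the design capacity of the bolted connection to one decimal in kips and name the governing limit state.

Bolt shear: A_b = π(0.75)²/4 = 0.44179 in². φR_n = 0.75 × 68 × 0.44179 × 2 × 1 = 45.1 kips.
Bearing (0.5 in plate, F_u = 65 ksi): end bolts L_c = 1.4375 − 0.8125/2 = 1.03125, R_n = min(1.2×1.03125×0.5×65, 2.4×0.75×0.5×65) = 40.219 kips/bolt; interior L_c = 2.6875 − 0.8125 = 1.875, R_n = 58.5 kips/bolt. φR_n = 0.75 × (1×40.219 + 1×58.5) = 74.0 kips.
Governing: min(45.1, 74.0) = 45.1 kips → bolt shear.

45.1 kips (bolt shear governs)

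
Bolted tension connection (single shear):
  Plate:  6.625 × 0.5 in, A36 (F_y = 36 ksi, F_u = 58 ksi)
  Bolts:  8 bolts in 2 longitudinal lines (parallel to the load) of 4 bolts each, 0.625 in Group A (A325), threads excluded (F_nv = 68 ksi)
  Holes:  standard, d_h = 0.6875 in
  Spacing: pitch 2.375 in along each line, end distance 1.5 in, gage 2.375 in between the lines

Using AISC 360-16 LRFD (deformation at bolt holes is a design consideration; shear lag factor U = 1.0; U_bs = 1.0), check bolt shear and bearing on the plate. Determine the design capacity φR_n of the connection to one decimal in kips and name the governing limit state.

125.2 kips (bolt shear governs)

Bolt shear: A_b = π(0.625)²/4 = 0.3068 in². φR_n = 0.75 × 68 × 0.3068 × 8 × 1 = 125.2 kips.
Bearing (0.5 in plate, F_u = 58 ksi): end bolts L_c = 1.5 − 0.6875/2 = 1.15625, R_n = min(1.2×1.15625×0.5×58, 2.4×0.625×0.5×58) = 40.238 kips/bolt; interior L_c = 2.375 − 0.6875 = 1.6875, R_n = 43.5 kips/bolt. φR_n = 0.75 × (2×40.238 + 6×43.5) = 256.1 kips.
Governing: min(125.2, 256.1) = 125.2 kips → bolt shear.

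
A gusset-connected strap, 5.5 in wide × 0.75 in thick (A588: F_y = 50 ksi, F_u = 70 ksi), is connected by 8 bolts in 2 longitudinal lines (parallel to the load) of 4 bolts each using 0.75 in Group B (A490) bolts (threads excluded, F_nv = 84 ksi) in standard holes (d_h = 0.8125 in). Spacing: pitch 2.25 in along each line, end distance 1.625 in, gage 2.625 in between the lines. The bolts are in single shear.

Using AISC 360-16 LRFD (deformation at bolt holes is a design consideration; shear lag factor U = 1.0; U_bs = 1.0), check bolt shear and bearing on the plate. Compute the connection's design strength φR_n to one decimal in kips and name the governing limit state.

Bolt shear: A_b = π(0.75)²/4 = 0.44179 in². φR_n = 0.75 × 84 × 0.44179 × 8 × 1 = 222.7 kips.
Bearing (0.75 in plate, F_u = 70 ksi): end bolts L_c = 1.625 − 0.8125/2 = 1.21875, R_n = min(1.2×1.21875×0.75×70, 2.4×0.75×0.75×70) = 76.781 kips/bolt; interior L_c = 2.25 − 0.8125 = 1.4375, R_n = 90.563 kips/bolt. φR_n = 0.75 × (2×76.781 + 6×90.563) = 522.7 kips.
Governing: min(222.7, 522.7) = 222.7 kips → bolt shear.

222.7 kips (bolt shear governs)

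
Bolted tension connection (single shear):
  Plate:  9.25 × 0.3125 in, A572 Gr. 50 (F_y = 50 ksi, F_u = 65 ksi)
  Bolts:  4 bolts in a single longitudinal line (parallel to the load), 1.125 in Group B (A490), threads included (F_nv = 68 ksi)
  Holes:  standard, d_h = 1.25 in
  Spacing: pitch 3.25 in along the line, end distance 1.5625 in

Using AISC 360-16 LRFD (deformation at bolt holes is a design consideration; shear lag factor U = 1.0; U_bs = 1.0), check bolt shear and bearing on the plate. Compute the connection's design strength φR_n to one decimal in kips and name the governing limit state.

126.8 kips (bearing governs)

Bolt shear: A_b = π(1.125)²/4 = 0.99402 in². φR_n = 0.75 × 68 × 0.99402 × 4 × 1 = 202.8 kips.
Bearing (0.3125 in plate, F_u = 65 ksi): end bolts L_c = 1.5625 − 1.25/2 = 0.9375, R_n = min(1.2×0.9375×0.3125×65, 2.4×1.125×0.3125×65) = 22.852 kips/bolt; interior L_c = 3.25 − 1.25 = 2, R_n = 48.75 kips/bolt. φR_n = 0.75 × (1×22.852 + 3×48.75) = 126.8 kips.
Governing: min(202.8, 126.8) = 126.8 kips → bearing.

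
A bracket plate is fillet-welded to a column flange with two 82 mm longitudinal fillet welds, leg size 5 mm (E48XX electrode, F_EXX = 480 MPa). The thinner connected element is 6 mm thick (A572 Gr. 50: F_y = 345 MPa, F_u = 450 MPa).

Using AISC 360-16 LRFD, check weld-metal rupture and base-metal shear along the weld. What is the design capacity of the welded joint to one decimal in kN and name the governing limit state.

Weld metal: throat = 0.707×5 = 3.535 mm, L = 2×82 = 164 mm. φR_n = 0.75 × 0.6 × 480 × 3.535 × 164 = 125.2 kN.
Base metal shear (6 mm plate): yield φR_n = 1.0×0.6×345×6×164 = 203.7 kN; rupture φR_n = 0.75×0.6×450×6×164 = 199.3 kN; take 199.3 kN (rupture).
Governing: min(125.2, 199.3) = 125.2 kN → weld metal.

125.2 kN (weld metal governs)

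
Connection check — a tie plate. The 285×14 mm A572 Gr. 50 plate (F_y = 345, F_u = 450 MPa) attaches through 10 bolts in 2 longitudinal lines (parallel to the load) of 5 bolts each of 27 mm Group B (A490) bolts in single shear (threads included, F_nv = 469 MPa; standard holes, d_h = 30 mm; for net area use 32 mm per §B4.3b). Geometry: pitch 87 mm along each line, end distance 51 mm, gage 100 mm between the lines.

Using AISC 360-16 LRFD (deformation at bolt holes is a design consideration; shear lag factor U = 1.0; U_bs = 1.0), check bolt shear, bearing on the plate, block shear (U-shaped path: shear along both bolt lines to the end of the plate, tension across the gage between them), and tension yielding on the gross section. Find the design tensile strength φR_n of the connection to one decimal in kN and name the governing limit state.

Bolt shear: A_b = π(27)²/4 = 572.56 mm². φR_n = 0.75 × 469 × 572.56 × 10 × 1 = 2014.0 kN.
Bearing (14 mm plate, F_u = 450 MPa): end bolts L_c = 51 − 30/2 = 36, R_n = min(1.2×36×14×450, 2.4×27×14×450) = 272.16 kN/bolt; interior L_c = 87 − 30 = 57, R_n = 408.24 kN/bolt. φR_n = 0.75 × (2×272.16 + 8×408.24) = 2857.7 kN.
Block shear: shear path 2×[51+4×87] = 2×399 mm, A_gv = 11172, A_nv = 2×(399 − 4.5×32)×14 = 7140 mm²; tension across gage: (100 − 1×32)×14 = 952 mm². R_n = min(0.6×450×7140, 0.6×345×11172) + 1.0×450×952 = min(1927.8, 2312.6) + 428.4 = 2356.2 kN. φR_n = 0.75 × 2356.2 = 1767.2 kN.
Tension yield (gross): A_g = 285×14 = 3990 mm². φR_n = 0.90 × 345 × 3990 = 1238.9 kN.
Governing: min(2014.0, 2857.7, 1767.2, 1238.9) = 1238.9 kN → gross-section yield.

1238.9 kN (gross-section yield governs)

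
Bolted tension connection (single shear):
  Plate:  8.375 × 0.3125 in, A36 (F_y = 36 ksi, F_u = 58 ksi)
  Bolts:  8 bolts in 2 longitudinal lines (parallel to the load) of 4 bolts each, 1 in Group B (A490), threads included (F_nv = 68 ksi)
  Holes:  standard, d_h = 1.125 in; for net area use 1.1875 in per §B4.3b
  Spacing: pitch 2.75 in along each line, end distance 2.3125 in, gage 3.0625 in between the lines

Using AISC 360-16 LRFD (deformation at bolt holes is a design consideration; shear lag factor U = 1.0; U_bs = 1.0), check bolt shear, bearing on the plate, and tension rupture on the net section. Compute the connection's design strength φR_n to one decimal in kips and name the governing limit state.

Bolt shear: A_b = π(1)²/4 = 0.7854 in². φR_n = 0.75 × 68 × 0.7854 × 8 × 1 = 320.4 kips.
Bearing (0.3125 in plate, F_u = 58 ksi): end bolts L_c = 2.3125 − 1.125/2 = 1.75, R_n = min(1.2×1.75×0.3125×58, 2.4×1×0.3125×58) = 38.063 kips/bolt; interior L_c = 2.75 − 1.125 = 1.625, R_n = 35.344 kips/bolt. φR_n = 0.75 × (2×38.063 + 6×35.344) = 216.1 kips.
Tension rupture (net): A_n = (8.375 − 2×1.1875)×0.3125 = 1.875 in² (U = 1.0, A_e = A_n). φR_n = 0.75 × 58 × 1.875 = 81.6 kips.
Governing: min(320.4, 216.1, 81.6) = 81.6 kips → net-section rupture.

81.6 kips (net-section rupture governs)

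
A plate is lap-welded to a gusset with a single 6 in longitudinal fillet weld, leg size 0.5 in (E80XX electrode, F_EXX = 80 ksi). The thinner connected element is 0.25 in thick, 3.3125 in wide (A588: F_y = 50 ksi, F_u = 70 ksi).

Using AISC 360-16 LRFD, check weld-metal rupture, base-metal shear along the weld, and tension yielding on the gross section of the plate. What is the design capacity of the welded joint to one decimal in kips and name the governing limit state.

Weld metal: throat = 0.707×0.5 = 0.3535 in, L = 6 in. φR_n = 0.75 × 0.6 × 80 × 0.3535 × 6 = 76.4 kips.
Base metal shear (0.25 in plate): yield φR_n = 1.0×0.6×50×0.25×6 = 45.0 kips; rupture φR_n = 0.75×0.6×70×0.25×6 = 47.3 kips; take 45.0 kips (yield).
Tension yield (gross): A_g = 3.3125×0.25 = 0.82813 in². φR_n = 0.90 × 50 × 0.82813 = 37.3 kips.
Governing: min(76.4, 45.0, 37.3) = 37.3 kips → gross-section yield.

37.3 kips (gross-section yield governs)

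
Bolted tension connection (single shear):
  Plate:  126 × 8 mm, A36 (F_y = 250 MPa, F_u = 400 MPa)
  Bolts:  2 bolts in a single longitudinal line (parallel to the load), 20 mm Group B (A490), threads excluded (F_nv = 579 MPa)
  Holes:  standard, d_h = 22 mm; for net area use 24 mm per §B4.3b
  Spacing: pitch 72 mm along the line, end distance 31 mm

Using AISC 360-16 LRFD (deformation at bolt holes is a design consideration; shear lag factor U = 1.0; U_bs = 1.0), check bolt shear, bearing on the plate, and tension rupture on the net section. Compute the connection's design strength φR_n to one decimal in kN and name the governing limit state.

Bolt shear: A_b = π(20)²/4 = 314.16 mm². φR_n = 0.75 × 579 × 314.16 × 2 × 1 = 272.8 kN.
Bearing (8 mm plate, F_u = 400 MPa): end bolts L_c = 31 − 22/2 = 20, R_n = min(1.2×20×8×400, 2.4×20×8×400) = 76.8 kN/bolt; interior L_c = 72 − 22 = 50, R_n = 153.6 kN/bolt. φR_n = 0.75 × (1×76.8 + 1×153.6) = 172.8 kN.
Tension rupture (net): A_n = (126 − 1×24)×8 = 816 mm² (U = 1.0, A_e = A_n). φR_n = 0.75 × 400 × 816 = 244.8 kN.
Governing: min(272.8, 172.8, 244.8) = 172.8 kN → bearing.

172.8 kN (bearing governs)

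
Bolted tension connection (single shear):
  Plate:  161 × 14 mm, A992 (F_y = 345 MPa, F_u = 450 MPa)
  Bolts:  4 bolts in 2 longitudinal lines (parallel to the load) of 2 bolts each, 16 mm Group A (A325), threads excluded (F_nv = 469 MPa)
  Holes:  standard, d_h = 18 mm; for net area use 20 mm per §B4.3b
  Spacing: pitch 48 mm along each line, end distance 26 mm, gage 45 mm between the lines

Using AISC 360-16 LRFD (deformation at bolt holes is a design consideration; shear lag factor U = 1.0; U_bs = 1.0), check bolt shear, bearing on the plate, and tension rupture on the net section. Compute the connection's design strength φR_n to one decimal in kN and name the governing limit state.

Bolt shear: A_b = π(16)²/4 = 201.06 mm². φR_n = 0.75 × 469 × 201.06 × 4 × 1 = 282.9 kN.
Bearing (14 mm plate, F_u = 450 MPa): end bolts L_c = 26 − 18/2 = 17, R_n = min(1.2×17×14×450, 2.4×16×14×450) = 128.52 kN/bolt; interior L_c = 48 − 18 = 30, R_n = 226.8 kN/bolt. φR_n = 0.75 × (2×128.52 + 2×226.8) = 533.0 kN.
Tension rupture (net): A_n = (161 − 2×20)×14 = 1694 mm² (U = 1.0, A_e = A_n). φR_n = 0.75 × 450 × 1694 = 571.7 kN.
Governing: min(282.9, 533.0, 571.7) = 282.9 kN → bolt shear.

282.9 kN (bolt shear governs)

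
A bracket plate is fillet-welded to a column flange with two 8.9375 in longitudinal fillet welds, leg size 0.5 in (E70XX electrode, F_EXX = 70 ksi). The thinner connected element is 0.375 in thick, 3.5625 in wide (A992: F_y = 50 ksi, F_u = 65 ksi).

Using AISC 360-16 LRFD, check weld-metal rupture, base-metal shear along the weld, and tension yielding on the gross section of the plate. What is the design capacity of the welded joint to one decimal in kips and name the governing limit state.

60.1 kips (gross-section yield governs)

Weld metal: throat = 0.707×0.5 = 0.3535 in, L = 2×8.9375 = 17.875 in. φR_n = 0.75 × 0.6 × 70 × 0.3535 × 17.875 = 199.0 kips.
Base metal shear (0.375 in plate): yield φR_n = 1.0×0.6×50×0.375×17.875 = 201.1 kips; rupture φR_n = 0.75×0.6×65×0.375×17.875 = 196.1 kips; take 196.1 kips (rupture).
Tension yield (gross): A_g = 3.5625×0.375 = 1.3359 in². φR_n = 0.90 × 50 × 1.3359 = 60.1 kips.
Governing: min(199.0, 196.1, 60.1) = 60.1 kips → gross-section yield.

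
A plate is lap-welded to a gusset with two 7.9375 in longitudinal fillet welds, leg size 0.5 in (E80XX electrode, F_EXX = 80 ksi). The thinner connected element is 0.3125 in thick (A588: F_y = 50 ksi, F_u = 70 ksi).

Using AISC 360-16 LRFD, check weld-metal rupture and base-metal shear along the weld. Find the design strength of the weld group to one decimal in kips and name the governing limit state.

148.8 kips (base-metal shear governs)

Weld metal: throat = 0.707×0.5 = 0.3535 in, L = 2×7.9375 = 15.875 in. φR_n = 0.75 × 0.6 × 80 × 0.3535 × 15.875 = 202.0 kips.
Base metal shear (0.3125 in plate): yield φR_n = 1.0×0.6×50×0.3125×15.875 = 148.8 kips; rupture φR_n = 0.75×0.6×70×0.3125×15.875 = 156.3 kips; take 148.8 kips (yield).
Governing: min(202.0, 148.8) = 148.8 kips → base-metal shear.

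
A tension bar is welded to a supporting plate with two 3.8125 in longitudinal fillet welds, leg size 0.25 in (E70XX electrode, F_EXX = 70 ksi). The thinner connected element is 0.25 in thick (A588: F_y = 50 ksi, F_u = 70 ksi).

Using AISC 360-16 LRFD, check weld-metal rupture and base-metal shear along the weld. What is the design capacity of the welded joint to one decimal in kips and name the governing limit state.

Weld metal: throat = 0.707×0.25 = 0.17675 in, L = 2×3.8125 = 7.625 in. φR_n = 0.75 × 0.6 × 70 × 0.17675 × 7.625 = 42.5 kips.
Base metal shear (0.25 in plate): yield φR_n = 1.0×0.6×50×0.25×7.625 = 57.2 kips; rupture φR_n = 0.75×0.6×70×0.25×7.625 = 60.0 kips; take 57.2 kips (yield).
Governing: min(42.5, 57.2) = 42.5 kips → weld metal.

42.5 kips (weld metal governs)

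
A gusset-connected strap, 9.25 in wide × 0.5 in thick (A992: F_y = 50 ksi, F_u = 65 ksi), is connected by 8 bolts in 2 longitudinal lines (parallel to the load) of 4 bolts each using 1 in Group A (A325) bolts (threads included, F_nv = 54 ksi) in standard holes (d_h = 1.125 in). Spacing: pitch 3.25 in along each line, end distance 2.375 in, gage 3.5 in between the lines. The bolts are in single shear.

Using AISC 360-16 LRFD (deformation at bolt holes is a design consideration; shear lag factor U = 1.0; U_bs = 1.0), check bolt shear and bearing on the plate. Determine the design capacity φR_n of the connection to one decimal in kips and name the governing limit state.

Bolt shear: A_b = π(1)²/4 = 0.7854 in². φR_n = 0.75 × 54 × 0.7854 × 8 × 1 = 254.5 kips.
Bearing (0.5 in plate, F_u = 65 ksi): end bolts L_c = 2.375 − 1.125/2 = 1.8125, R_n = min(1.2×1.8125×0.5×65, 2.4×1×0.5×65) = 70.688 kips/bolt; interior L_c = 3.25 − 1.125 = 2.125, R_n = 78 kips/bolt. φR_n = 0.75 × (2×70.688 + 6×78) = 457.0 kips.
Governing: min(254.5, 457.0) = 254.5 kips → bolt shear.

254.5 kips (bolt shear governs)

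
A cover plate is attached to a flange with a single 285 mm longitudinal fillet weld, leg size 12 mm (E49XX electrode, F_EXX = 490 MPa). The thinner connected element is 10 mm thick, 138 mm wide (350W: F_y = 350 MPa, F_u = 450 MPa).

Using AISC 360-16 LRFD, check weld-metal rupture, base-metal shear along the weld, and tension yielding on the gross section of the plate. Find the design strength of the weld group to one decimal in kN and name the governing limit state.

Weld metal: throat = 0.707×12 = 8.484 mm, L = 285 mm. φR_n = 0.75 × 0.6 × 490 × 8.484 × 285 = 533.2 kN.
Base metal shear (10 mm plate): yield φR_n = 1.0×0.6×350×10×285 = 598.5 kN; rupture φR_n = 0.75×0.6×450×10×285 = 577.1 kN; take 577.1 kN (rupture).
Tension yield (gross): A_g = 138×10 = 1380 mm². φR_n = 0.90 × 350 × 1380 = 434.7 kN.
Governing: min(533.2, 577.1, 434.7) = 434.7 kN → gross-section yield.

434.7 kN (gross-section yield governs)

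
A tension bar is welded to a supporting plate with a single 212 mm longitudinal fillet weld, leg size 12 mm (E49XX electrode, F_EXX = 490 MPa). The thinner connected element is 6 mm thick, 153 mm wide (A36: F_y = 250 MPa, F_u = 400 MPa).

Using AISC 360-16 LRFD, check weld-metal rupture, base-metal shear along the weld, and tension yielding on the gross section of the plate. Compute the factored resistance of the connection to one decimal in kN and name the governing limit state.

Weld metal: throat = 0.707×12 = 8.484 mm, L = 212 mm. φR_n = 0.75 × 0.6 × 490 × 8.484 × 212 = 396.6 kN.
Base metal shear (6 mm plate): yield φR_n = 1.0×0.6×250×6×212 = 190.8 kN; rupture φR_n = 0.75×0.6×400×6×212 = 229.0 kN; take 190.8 kN (yield).
Tension yield (gross): A_g = 153×6 = 918 mm². φR_n = 0.90 × 250 × 918 = 206.6 kN.
Governing: min(396.6, 190.8, 206.6) = 190.8 kN → base-metal shear.

190.8 kN (base-metal shear governs)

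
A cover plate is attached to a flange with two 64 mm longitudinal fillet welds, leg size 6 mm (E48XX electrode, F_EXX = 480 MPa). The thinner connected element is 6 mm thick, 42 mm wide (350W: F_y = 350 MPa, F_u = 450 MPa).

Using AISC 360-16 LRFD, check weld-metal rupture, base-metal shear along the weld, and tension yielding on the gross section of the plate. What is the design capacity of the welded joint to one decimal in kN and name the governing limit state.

79.4 kN (gross-section yield governs)

Weld metal: throat = 0.707×6 = 4.242 mm, L = 2×64 = 128 mm. φR_n = 0.75 × 0.6 × 480 × 4.242 × 128 = 117.3 kN.
Base metal shear (6 mm plate): yield φR_n = 1.0×0.6×350×6×128 = 161.3 kN; rupture φR_n = 0.75×0.6×450×6×128 = 155.5 kN; take 155.5 kN (rupture).
Tension yield (gross): A_g = 42×6 = 252 mm². φR_n = 0.90 × 350 × 252 = 79.4 kN.
Governing: min(117.3, 155.5, 79.4) = 79.4 kN → gross-section yield.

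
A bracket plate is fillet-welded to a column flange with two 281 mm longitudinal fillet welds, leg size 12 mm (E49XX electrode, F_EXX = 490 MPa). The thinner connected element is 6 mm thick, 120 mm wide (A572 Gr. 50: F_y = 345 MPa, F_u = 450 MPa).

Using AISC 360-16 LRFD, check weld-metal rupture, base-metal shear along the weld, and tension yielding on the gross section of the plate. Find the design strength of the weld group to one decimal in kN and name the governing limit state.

223.6 kN (gross-section yield governs)

Weld metal: throat = 0.707×12 = 8.484 mm, L = 2×281 = 562 mm. φR_n = 0.75 × 0.6 × 490 × 8.484 × 562 = 1051.3 kN.
Base metal shear (6 mm plate): yield φR_n = 1.0×0.6×345×6×562 = 698.0 kN; rupture φR_n = 0.75×0.6×450×6×562 = 682.8 kN; take 682.8 kN (rupture).
Tension yield (gross): A_g = 120×6 = 720 mm². φR_n = 0.90 × 345 × 720 = 223.6 kN.
Governing: min(1051.3, 682.8, 223.6) = 223.6 kN → gross-section yield.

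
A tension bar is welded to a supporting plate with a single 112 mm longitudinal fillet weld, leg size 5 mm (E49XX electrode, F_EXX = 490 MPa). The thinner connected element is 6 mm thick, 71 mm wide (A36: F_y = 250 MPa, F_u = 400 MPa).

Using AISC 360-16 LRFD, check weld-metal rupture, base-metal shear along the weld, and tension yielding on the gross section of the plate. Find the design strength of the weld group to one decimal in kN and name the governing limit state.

87.3 kN (weld metal governs)

Weld metal: throat = 0.707×5 = 3.535 mm, L = 112 mm. φR_n = 0.75 × 0.6 × 490 × 3.535 × 112 = 87.3 kN.
Base metal shear (6 mm plate): yield φR_n = 1.0×0.6×250×6×112 = 100.8 kN; rupture φR_n = 0.75×0.6×400×6×112 = 121.0 kN; take 100.8 kN (yield).
Tension yield (gross): A_g = 71×6 = 426 mm². φR_n = 0.90 × 250 × 426 = 95.9 kN.
Governing: min(87.3, 100.8, 95.9) = 87.3 kN → weld metal.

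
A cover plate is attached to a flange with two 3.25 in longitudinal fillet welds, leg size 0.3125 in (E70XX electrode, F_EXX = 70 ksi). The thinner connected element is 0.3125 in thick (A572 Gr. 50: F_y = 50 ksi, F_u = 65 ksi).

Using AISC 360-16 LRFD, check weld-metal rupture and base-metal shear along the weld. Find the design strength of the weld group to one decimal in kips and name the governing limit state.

45.2 kips (weld metal governs)

Weld metal: throat = 0.707×0.3125 = 0.22094 in, L = 2×3.25 = 6.5 in. φR_n = 0.75 × 0.6 × 70 × 0.22094 × 6.5 = 45.2 kips.
Base metal shear (0.3125 in plate): yield φR_n = 1.0×0.6×50×0.3125×6.5 = 60.9 kips; rupture φR_n = 0.75×0.6×65×0.3125×6.5 = 59.4 kips; take 59.4 kips (rupture).
Governing: min(45.2, 59.4) = 45.2 kips → weld metal.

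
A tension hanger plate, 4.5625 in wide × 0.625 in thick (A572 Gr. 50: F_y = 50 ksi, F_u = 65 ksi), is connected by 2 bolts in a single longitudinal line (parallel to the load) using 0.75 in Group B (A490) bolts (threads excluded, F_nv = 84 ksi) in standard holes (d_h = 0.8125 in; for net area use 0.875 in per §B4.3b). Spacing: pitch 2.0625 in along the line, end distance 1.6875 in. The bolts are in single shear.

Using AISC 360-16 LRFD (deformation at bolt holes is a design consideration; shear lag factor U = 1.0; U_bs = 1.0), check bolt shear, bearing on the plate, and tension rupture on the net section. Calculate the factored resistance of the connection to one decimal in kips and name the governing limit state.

55.7 kips (bolt shear governs)

Bolt shear: A_b = π(0.75)²/4 = 0.44179 in². φR_n = 0.75 × 84 × 0.44179 × 2 × 1 = 55.7 kips.
Bearing (0.625 in plate, F_u = 65 ksi): end bolts L_c = 1.6875 − 0.8125/2 = 1.28125, R_n = min(1.2×1.28125×0.625×65, 2.4×0.75×0.625×65) = 62.461 kips/bolt; interior L_c = 2.0625 − 0.8125 = 1.25, R_n = 60.938 kips/bolt. φR_n = 0.75 × (1×62.461 + 1×60.938) = 92.5 kips.
Tension rupture (net): A_n = (4.5625 − 1×0.875)×0.625 = 2.3047 in² (U = 1.0, A_e = A_n). φR_n = 0.75 × 65 × 2.3047 = 112.4 kips.
Governing: min(55.7, 92.5, 112.4) = 55.7 kips → bolt shear.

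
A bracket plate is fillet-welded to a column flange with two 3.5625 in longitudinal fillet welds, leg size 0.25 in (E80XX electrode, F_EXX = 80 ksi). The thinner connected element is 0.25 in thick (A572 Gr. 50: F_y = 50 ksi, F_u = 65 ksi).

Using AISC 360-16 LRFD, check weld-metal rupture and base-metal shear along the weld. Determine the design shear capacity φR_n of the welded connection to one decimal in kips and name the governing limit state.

45.3 kips (weld metal governs)

Weld metal: throat = 0.707×0.25 = 0.17675 in, L = 2×3.5625 = 7.125 in. φR_n = 0.75 × 0.6 × 80 × 0.17675 × 7.125 = 45.3 kips.
Base metal shear (0.25 in plate): yield φR_n = 1.0×0.6×50×0.25×7.125 = 53.4 kips; rupture φR_n = 0.75×0.6×65×0.25×7.125 = 52.1 kips; take 52.1 kips (rupture).
Governing: min(45.3, 52.1) = 45.3 kips → weld metal.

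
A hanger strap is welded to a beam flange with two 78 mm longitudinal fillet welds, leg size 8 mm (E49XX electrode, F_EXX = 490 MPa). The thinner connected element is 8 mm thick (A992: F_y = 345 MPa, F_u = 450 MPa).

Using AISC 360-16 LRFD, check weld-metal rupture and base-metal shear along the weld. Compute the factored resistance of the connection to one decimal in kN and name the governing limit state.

Weld metal: throat = 0.707×8 = 5.656 mm, L = 2×78 = 156 mm. φR_n = 0.75 × 0.6 × 490 × 5.656 × 156 = 194.6 kN.
Base metal shear (8 mm plate): yield φR_n = 1.0×0.6×345×8×156 = 258.3 kN; rupture φR_n = 0.75×0.6×450×8×156 = 252.7 kN; take 252.7 kN (rupture).
Governing: min(194.6, 252.7) = 194.6 kN → weld metal.

194.6 kN (weld metal governs)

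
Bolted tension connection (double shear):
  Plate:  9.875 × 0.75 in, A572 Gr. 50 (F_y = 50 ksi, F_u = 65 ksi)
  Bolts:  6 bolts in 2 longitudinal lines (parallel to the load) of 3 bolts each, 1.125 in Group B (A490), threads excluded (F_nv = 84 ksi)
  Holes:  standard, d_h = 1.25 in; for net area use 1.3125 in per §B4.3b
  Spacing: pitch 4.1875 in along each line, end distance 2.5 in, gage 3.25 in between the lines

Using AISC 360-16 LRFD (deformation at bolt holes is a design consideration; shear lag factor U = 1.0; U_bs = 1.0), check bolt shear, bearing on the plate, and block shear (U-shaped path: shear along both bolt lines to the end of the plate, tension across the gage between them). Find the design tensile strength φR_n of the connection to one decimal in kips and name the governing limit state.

Bolt shear: A_b = π(1.125)²/4 = 0.99402 in². φR_n = 0.75 × 84 × 0.99402 × 6 × 2 = 751.5 kips.
Bearing (0.75 in plate, F_u = 65 ksi): end bolts L_c = 2.5 − 1.25/2 = 1.875, R_n = min(1.2×1.875×0.75×65, 2.4×1.125×0.75×65) = 109.69 kips/bolt; interior L_c = 4.1875 − 1.25 = 2.9375, R_n = 131.63 kips/bolt. φR_n = 0.75 × (2×109.69 + 4×131.63) = 559.4 kips.
Block shear: shear path 2×[2.5+2×4.1875] = 2×10.875 in, A_gv = 16.313, A_nv = 2×(10.875 − 2.5×1.3125)×0.75 = 11.391 in²; tension across gage: (3.25 − 1×1.3125)×0.75 = 1.4531 in². R_n = min(0.6×65×11.391, 0.6×50×16.313) + 1.0×65×1.4531 = min(444.25, 489.39) + 94.452 = 538.7 kips. φR_n = 0.75 × 538.7 = 404.0 kips.
Governing: min(751.5, 559.4, 404.0) = 404.0 kips → block shear.

404.0 kips (block shear governs)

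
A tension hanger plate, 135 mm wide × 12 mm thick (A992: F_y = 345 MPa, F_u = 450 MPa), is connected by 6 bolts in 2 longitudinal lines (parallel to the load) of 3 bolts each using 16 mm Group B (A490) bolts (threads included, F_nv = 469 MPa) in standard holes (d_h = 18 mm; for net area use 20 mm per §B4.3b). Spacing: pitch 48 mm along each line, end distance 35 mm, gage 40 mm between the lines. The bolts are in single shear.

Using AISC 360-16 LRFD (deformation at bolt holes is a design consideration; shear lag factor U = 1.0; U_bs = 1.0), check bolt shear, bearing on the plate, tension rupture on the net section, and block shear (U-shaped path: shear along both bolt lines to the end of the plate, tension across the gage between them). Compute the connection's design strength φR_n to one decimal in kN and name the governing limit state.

Bolt shear: A_b = π(16)²/4 = 201.06 mm². φR_n = 0.75 × 469 × 201.06 × 6 × 1 = 424.3 kN.
Bearing (12 mm plate, F_u = 450 MPa): end bolts L_c = 35 − 18/2 = 26, R_n = min(1.2×26×12×450, 2.4×16×12×450) = 168.48 kN/bolt; interior L_c = 48 − 18 = 30, R_n = 194.4 kN/bolt. φR_n = 0.75 × (2×168.48 + 4×194.4) = 835.9 kN.
Tension rupture (net): A_n = (135 − 2×20)×12 = 1140 mm² (U = 1.0, A_e = A_n). φR_n = 0.75 × 450 × 1140 = 384.8 kN.
Block shear: shear path 2×[35+2×48] = 2×131 mm, A_gv = 3144, A_nv = 2×(131 − 2.5×20)×12 = 1944 mm²; tension across gage: (40 − 1×20)×12 = 240 mm². R_n = min(0.6×450×1944, 0.6×345×3144) + 1.0×450×240 = min(524.88, 650.81) + 108 = 632.88 kN. φR_n = 0.75 × 632.88 = 474.7 kN.
Governing: min(424.3, 835.9, 384.8, 474.7) = 384.8 kN → net-section rupture.

384.8 kN (net-section rupture governs)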